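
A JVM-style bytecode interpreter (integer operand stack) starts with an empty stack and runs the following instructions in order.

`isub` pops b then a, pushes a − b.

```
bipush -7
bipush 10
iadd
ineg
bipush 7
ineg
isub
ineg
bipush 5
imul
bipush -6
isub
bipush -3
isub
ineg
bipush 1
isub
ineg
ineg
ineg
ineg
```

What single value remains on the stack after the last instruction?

bipush -7 → [-7]
bipush 10 → [-7, 10]
iadd      → [3]
ineg      → [-3]
bipush 7  → [-3, 7]
ineg      → [-3, -7]
isub      → [4]
ineg      → [-4]
bipush 5  → [-4, 5]
imul      → [-20]
bipush -6 → [-20, -6]
isub      → [-14]
bipush -3 → [-14, -3]
isub      → [-11]
ineg      → [11]
bipush 1  → [11, 1]
isub      → [10]
ineg      → [-10]
ineg      → [10]
ineg      → [-10]
ineg      → [10]

10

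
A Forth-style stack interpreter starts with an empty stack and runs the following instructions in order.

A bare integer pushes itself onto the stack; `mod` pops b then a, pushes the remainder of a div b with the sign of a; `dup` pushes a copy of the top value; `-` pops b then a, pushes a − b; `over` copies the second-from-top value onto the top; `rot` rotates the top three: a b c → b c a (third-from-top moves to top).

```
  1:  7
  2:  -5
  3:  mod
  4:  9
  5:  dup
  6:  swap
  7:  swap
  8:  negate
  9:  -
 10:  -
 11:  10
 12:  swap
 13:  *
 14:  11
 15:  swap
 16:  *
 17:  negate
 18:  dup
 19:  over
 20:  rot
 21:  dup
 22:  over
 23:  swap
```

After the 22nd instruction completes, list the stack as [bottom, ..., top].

7      : [7]
-5     : [7, -5]
mod    : [2]
9      : [2, 9]
dup    : [2, 9, 9]
swap   : [2, 9, 9]
swap   : [2, 9, 9]
negate : [2, 9, -9]
-      : [2, 18]
-      : [-16]
10     : [-16, 10]
swap   : [10, -16]
*      : [-160]
11     : [-160, 11]
swap   : [11, -160]
*      : [-1760]
negate : [1760]
dup    : [1760, 1760]
over   : [1760, 1760, 1760]
rot    : [1760, 1760, 1760]
dup    : [1760, 1760, 1760, 1760]
over   : [1760, 1760, 1760, 1760, 1760]

[1760, 1760, 1760, 1760, 1760]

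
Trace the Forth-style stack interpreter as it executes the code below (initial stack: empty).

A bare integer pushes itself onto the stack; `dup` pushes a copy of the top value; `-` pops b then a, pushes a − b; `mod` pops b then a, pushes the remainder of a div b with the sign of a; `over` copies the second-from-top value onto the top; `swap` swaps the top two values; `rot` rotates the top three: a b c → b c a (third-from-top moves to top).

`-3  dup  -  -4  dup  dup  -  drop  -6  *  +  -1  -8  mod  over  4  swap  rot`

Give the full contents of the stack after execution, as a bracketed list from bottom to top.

-3   -> -3
dup  -> -3 -3
-    -> 0
-4   -> 0 -4
dup  -> 0 -4 -4
dup  -> 0 -4 -4 -4
-    -> 0 -4 0
drop -> 0 -4
-6   -> 0 -4 -6
*    -> 0 24
+    -> 24
-1   -> 24 -1
-8   -> 24 -1 -8
mod  -> 24 -1
over -> 24 -1 24
4    -> 24 -1 24 4
swap -> 24 -1 4 24
rot  -> 24 4 24 -1

[24, 4, 24, -1]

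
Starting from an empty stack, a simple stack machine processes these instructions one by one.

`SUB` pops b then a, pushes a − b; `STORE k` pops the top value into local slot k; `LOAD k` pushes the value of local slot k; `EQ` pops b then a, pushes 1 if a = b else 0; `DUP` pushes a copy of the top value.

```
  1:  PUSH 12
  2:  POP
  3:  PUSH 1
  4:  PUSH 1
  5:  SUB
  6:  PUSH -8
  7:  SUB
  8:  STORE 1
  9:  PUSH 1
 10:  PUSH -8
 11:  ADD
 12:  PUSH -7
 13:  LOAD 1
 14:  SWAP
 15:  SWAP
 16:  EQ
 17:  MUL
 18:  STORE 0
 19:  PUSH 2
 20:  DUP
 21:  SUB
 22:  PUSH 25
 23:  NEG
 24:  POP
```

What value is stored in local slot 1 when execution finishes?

8

PUSH 12 : 12
POP     : (empty)
PUSH 1  : 1
PUSH 1  : 1 1
SUB     : 0
PUSH -8 : 0 -8
SUB     : 8
STORE 1 : (empty)
PUSH 1  : 1
PUSH -8 : 1 -8
ADD     : -7
PUSH -7 : -7 -7
LOAD 1  : -7 -7 8
SWAP    : -7 8 -7
SWAP    : -7 -7 8
EQ      : -7 0
MUL     : 0
STORE 0 : (empty)
PUSH 2  : 2
DUP     : 2 2
SUB     : 0
PUSH 25 : 0 25
NEG     : 0 -25
POP     : 0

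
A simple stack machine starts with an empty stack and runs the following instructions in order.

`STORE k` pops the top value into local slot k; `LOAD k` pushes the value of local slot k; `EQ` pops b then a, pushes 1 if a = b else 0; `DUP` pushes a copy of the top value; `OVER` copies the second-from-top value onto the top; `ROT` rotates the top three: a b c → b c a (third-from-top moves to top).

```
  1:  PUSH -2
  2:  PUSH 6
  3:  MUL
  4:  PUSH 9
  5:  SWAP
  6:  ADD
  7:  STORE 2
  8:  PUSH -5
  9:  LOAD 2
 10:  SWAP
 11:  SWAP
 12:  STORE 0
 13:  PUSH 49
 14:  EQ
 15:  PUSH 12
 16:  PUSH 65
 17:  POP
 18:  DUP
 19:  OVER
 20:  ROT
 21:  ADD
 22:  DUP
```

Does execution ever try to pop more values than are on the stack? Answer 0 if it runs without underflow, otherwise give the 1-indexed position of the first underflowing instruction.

PUSH -2 : -2
PUSH 6  : -2 6
MUL     : -12
PUSH 9  : -12 9
SWAP    : 9 -12
ADD     : -3
STORE 2 : (empty)
PUSH -5 : -5
LOAD 2  : -5 -3
SWAP    : -3 -5
SWAP    : -5 -3
STORE 0 : -5
PUSH 49 : -5 49
EQ      : 0
PUSH 12 : 0 12
PUSH 65 : 0 12 65
POP     : 0 12
DUP     : 0 12 12
OVER    : 0 12 12 12
ROT     : 0 12 12 12
ADD     : 0 12 24
DUP     : 0 12 24 24

0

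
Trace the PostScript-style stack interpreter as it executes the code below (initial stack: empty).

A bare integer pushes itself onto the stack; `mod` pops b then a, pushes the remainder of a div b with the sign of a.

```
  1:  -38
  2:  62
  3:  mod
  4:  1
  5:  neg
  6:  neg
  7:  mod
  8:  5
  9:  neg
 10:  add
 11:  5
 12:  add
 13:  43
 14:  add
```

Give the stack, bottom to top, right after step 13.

-38 : [-38]
62  : [-38, 62]
mod : [-38]
1   : [-38, 1]
neg : [-38, -1]
neg : [-38, 1]
mod : [0]
5   : [0, 5]
neg : [0, -5]
add : [-5]
5   : [-5, 5]
add : [0]
43  : [0, 43]

[0, 43]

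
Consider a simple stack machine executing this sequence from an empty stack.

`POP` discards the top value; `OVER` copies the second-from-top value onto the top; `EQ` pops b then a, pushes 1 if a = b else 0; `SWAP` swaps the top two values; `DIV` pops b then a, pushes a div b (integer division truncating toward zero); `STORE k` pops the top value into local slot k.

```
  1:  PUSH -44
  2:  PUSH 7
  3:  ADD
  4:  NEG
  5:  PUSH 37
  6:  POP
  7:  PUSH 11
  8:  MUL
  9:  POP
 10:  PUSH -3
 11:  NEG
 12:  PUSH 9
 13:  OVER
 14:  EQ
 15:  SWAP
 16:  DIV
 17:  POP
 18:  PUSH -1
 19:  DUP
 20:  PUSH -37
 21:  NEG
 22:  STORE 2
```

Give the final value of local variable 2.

37

PUSH -44 → [-44]
PUSH 7   → [-44, 7]
ADD      → [-37]
NEG      → [37]
PUSH 37  → [37, 37]
POP      → [37]
PUSH 11  → [37, 11]
MUL      → [407]
POP      → []
PUSH -3  → [-3]
NEG      → [3]
PUSH 9   → [3, 9]
OVER     → [3, 9, 3]
EQ       → [3, 0]
SWAP     → [0, 3]
DIV      → [0]
POP      → []
PUSH -1  → [-1]
DUP      → [-1, -1]
PUSH -37 → [-1, -1, -37]
NEG      → [-1, -1, 37]
STORE 2  → [-1, -1]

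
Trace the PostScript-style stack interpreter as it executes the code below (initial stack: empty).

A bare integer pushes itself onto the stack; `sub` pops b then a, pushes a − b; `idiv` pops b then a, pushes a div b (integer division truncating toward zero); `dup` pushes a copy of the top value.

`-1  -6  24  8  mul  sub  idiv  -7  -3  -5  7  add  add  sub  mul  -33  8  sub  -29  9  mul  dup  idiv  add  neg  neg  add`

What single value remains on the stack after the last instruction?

-40

-1   → -1
-6   → -1 -6
24   → -1 -6 24
8    → -1 -6 24 8
mul  → -1 -6 192
sub  → -1 -198
idiv → 0
-7   → 0 -7
-3   → 0 -7 -3
-5   → 0 -7 -3 -5
7    → 0 -7 -3 -5 7
add  → 0 -7 -3 2
add  → 0 -7 -1
sub  → 0 -6
mul  → 0
-33  → 0 -33
8    → 0 -33 8
sub  → 0 -41
-29  → 0 -41 -29
9    → 0 -41 -29 9
mul  → 0 -41 -261
dup  → 0 -41 -261 -261
idiv → 0 -41 1
add  → 0 -40
neg  → 0 40
neg  → 0 -40
add  → -40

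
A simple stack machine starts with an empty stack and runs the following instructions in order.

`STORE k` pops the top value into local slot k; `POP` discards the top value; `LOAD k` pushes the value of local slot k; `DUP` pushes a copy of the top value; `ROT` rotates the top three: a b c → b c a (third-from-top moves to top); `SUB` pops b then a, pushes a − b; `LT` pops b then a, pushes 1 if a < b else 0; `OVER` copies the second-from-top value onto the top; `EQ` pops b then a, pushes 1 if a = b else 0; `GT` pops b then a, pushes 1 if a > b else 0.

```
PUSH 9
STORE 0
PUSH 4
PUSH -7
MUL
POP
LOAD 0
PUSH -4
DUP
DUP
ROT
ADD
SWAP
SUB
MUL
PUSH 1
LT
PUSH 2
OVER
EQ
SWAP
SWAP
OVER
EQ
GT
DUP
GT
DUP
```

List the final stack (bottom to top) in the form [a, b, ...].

[0, 0]

PUSH 9  -> [9]
STORE 0 -> []
PUSH 4  -> [4]
PUSH -7 -> [4, -7]
MUL     -> [-28]
POP     -> []
LOAD 0  -> [9]
PUSH -4 -> [9, -4]
DUP     -> [9, -4, -4]
DUP     -> [9, -4, -4, -4]
ROT     -> [9, -4, -4, -4]
ADD     -> [9, -4, -8]
SWAP    -> [9, -8, -4]
SUB     -> [9, -4]
MUL     -> [-36]
PUSH 1  -> [-36, 1]
LT      -> [1]
PUSH 2  -> [1, 2]
OVER    -> [1, 2, 1]
EQ      -> [1, 0]
SWAP    -> [0, 1]
SWAP    -> [1, 0]
OVER    -> [1, 0, 1]
EQ      -> [1, 0]
GT      -> [1]
DUP     -> [1, 1]
GT      -> [0]
DUP     -> [0, 0]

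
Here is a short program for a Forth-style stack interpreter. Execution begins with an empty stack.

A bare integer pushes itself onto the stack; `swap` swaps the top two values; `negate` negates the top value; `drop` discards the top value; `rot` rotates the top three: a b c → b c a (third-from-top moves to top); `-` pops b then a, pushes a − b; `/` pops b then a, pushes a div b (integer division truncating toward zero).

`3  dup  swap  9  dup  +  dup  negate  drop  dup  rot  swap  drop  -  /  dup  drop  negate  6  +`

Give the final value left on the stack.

6

3      : 3
dup    : 3 3
swap   : 3 3
9      : 3 3 9
dup    : 3 3 9 9
+      : 3 3 18
dup    : 3 3 18 18
negate : 3 3 18 -18
drop   : 3 3 18
dup    : 3 3 18 18
rot    : 3 18 18 3
swap   : 3 18 3 18
drop   : 3 18 3
-      : 3 15
/      : 0
dup    : 0 0
drop   : 0
negate : 0
6      : 0 6
+      : 6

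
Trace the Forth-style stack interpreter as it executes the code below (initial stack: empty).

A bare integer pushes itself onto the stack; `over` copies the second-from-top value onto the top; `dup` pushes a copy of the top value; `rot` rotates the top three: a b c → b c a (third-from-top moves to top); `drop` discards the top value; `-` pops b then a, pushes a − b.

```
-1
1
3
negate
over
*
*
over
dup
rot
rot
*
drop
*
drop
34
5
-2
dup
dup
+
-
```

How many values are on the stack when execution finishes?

-1     → [-1]
1      → [-1, 1]
3      → [-1, 1, 3]
negate → [-1, 1, -3]
over   → [-1, 1, -3, 1]
*      → [-1, 1, -3]
*      → [-1, -3]
over   → [-1, -3, -1]
dup    → [-1, -3, -1, -1]
rot    → [-1, -1, -1, -3]
rot    → [-1, -1, -3, -1]
*      → [-1, -1, 3]
drop   → [-1, -1]
*      → [1]
drop   → []
34     → [34]
5      → [34, 5]
-2     → [34, 5, -2]
dup    → [34, 5, -2, -2]
dup    → [34, 5, -2, -2, -2]
+      → [34, 5, -2, -4]
-      → [34, 5, 2]

3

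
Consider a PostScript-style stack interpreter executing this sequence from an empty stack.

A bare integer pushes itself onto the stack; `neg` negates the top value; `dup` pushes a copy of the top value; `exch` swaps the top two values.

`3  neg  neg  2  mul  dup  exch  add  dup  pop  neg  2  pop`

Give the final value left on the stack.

3     3
neg   -3
neg   3
2     3 2
mul   6
dup   6 6
exch  6 6
add   12
dup   12 12
pop   12
neg   -12
2     -12 2
pop   -12

-12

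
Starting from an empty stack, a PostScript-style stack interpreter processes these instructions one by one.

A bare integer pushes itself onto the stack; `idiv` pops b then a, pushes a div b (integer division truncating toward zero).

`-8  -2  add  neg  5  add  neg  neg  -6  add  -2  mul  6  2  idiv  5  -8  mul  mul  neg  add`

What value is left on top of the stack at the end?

102

-8   : [-8]
-2   : [-8, -2]
add  : [-10]
neg  : [10]
5    : [10, 5]
add  : [15]
neg  : [-15]
neg  : [15]
-6   : [15, -6]
add  : [9]
-2   : [9, -2]
mul  : [-18]
6    : [-18, 6]
2    : [-18, 6, 2]
idiv : [-18, 3]
5    : [-18, 3, 5]
-8   : [-18, 3, 5, -8]
mul  : [-18, 3, -40]
mul  : [-18, -120]
neg  : [-18, 120]
add  : [102]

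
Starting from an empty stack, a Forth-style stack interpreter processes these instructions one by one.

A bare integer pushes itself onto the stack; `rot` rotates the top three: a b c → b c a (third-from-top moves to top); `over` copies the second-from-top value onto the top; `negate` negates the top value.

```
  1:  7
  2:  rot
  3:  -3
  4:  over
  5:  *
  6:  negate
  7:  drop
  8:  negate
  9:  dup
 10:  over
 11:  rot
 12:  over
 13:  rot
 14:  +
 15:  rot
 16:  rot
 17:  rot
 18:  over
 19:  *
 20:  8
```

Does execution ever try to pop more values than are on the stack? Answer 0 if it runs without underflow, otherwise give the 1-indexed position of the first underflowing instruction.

2

7  [7]
rot  — needs 3 operands, stack has 1 → underflow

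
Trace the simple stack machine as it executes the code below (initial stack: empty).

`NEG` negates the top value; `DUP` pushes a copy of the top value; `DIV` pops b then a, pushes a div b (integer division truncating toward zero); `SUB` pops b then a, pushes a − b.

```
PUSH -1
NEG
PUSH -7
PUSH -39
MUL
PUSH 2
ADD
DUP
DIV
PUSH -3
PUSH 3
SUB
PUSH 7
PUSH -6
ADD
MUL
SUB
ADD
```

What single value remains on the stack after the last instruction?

8

PUSH -1  → [-1]
NEG      → [1]
PUSH -7  → [1, -7]
PUSH -39 → [1, -7, -39]
MUL      → [1, 273]
PUSH 2   → [1, 273, 2]
ADD      → [1, 275]
DUP      → [1, 275, 275]
DIV      → [1, 1]
PUSH -3  → [1, 1, -3]
PUSH 3   → [1, 1, -3, 3]
SUB      → [1, 1, -6]
PUSH 7   → [1, 1, -6, 7]
PUSH -6  → [1, 1, -6, 7, -6]
ADD      → [1, 1, -6, 1]
MUL      → [1, 1, -6]
SUB      → [1, 7]
ADD      → [8]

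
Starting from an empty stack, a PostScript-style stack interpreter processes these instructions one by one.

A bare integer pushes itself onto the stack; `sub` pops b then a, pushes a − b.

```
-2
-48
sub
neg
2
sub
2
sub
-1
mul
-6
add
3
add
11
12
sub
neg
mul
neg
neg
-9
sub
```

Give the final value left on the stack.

56

-2  : -2
-48 : -2 -48
sub : 46
neg : -46
2   : -46 2
sub : -48
2   : -48 2
sub : -50
-1  : -50 -1
mul : 50
-6  : 50 -6
add : 44
3   : 44 3
add : 47
11  : 47 11
12  : 47 11 12
sub : 47 -1
neg : 47 1
mul : 47
neg : -47
neg : 47
-9  : 47 -9
sub : 56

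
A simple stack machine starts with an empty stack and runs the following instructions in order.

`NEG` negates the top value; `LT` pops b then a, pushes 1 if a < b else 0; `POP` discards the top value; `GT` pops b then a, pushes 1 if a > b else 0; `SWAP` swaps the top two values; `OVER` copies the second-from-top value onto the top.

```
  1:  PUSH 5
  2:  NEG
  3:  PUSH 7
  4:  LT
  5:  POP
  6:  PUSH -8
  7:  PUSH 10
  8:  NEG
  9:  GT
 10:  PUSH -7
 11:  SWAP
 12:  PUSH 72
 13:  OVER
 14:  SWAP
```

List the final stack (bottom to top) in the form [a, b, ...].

PUSH 5  → [5]
NEG     → [-5]
PUSH 7  → [-5, 7]
LT      → [1]
POP     → []
PUSH -8 → [-8]
PUSH 10 → [-8, 10]
NEG     → [-8, -10]
GT      → [1]
PUSH -7 → [1, -7]
SWAP    → [-7, 1]
PUSH 72 → [-7, 1, 72]
OVER    → [-7, 1, 72, 1]
SWAP    → [-7, 1, 1, 72]

[-7, 1, 1, 72]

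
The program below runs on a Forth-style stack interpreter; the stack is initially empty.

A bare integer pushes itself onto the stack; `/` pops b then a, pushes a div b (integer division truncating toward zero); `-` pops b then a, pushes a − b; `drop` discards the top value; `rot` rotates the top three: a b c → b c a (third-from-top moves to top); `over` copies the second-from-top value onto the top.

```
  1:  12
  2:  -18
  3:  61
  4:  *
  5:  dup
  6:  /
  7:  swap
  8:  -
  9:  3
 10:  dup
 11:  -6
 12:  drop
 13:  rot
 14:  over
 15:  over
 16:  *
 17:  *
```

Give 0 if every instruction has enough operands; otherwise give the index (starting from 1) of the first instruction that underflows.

0

12    [12]
-18   [12, -18]
61    [12, -18, 61]
*     [12, -1098]
dup   [12, -1098, -1098]
/     [12, 1]
swap  [1, 12]
-     [-11]
3     [-11, 3]
dup   [-11, 3, 3]
-6    [-11, 3, 3, -6]
drop  [-11, 3, 3]
rot   [3, 3, -11]
over  [3, 3, -11, 3]
over  [3, 3, -11, 3, -11]
*     [3, 3, -11, -33]
*     [3, 3, 363]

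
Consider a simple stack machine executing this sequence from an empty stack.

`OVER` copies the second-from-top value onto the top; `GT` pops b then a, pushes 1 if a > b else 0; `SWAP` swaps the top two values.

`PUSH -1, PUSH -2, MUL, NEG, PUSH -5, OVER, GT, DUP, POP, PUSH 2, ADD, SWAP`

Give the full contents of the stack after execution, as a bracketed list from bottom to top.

[2, -2]

PUSH -1  -1
PUSH -2  -1 -2
MUL      2
NEG      -2
PUSH -5  -2 -5
OVER     -2 -5 -2
GT       -2 0
DUP      -2 0 0
POP      -2 0
PUSH 2   -2 0 2
ADD      -2 2
SWAP     2 -2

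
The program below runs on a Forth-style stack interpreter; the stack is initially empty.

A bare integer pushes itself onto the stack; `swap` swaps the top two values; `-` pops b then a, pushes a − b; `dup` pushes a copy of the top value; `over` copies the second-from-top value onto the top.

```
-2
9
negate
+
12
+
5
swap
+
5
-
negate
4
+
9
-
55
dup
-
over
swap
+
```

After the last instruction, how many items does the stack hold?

2

-2     → -2
9      → -2 9
negate → -2 -9
+      → -11
12     → -11 12
+      → 1
5      → 1 5
swap   → 5 1
+      → 6
5      → 6 5
-      → 1
negate → -1
4      → -1 4
+      → 3
9      → 3 9
-      → -6
55     → -6 55
dup    → -6 55 55
-      → -6 0
over   → -6 0 -6
swap   → -6 -6 0
+      → -6 -6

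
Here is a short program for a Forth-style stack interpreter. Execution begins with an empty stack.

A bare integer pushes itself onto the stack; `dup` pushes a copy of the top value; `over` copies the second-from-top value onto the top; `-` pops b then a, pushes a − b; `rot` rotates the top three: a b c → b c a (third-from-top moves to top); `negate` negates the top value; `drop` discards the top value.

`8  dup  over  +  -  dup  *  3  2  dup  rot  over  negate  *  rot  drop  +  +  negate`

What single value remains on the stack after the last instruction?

8      -> 8
dup    -> 8 8
over   -> 8 8 8
+      -> 8 16
-      -> -8
dup    -> -8 -8
*      -> 64
3      -> 64 3
2      -> 64 3 2
dup    -> 64 3 2 2
rot    -> 64 2 2 3
over   -> 64 2 2 3 2
negate -> 64 2 2 3 -2
*      -> 64 2 2 -6
rot    -> 64 2 -6 2
drop   -> 64 2 -6
+      -> 64 -4
+      -> 60
negate -> -60

-60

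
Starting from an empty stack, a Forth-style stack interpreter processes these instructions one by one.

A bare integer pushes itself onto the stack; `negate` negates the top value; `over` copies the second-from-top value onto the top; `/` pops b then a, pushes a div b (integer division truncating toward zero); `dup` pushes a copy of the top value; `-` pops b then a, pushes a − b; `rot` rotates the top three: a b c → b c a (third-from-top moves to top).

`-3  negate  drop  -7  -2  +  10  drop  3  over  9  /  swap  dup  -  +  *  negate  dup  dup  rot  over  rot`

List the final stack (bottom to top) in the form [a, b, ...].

-3     : [-3]
negate : [3]
drop   : []
-7     : [-7]
-2     : [-7, -2]
+      : [-9]
10     : [-9, 10]
drop   : [-9]
3      : [-9, 3]
over   : [-9, 3, -9]
9      : [-9, 3, -9, 9]
/      : [-9, 3, -1]
swap   : [-9, -1, 3]
dup    : [-9, -1, 3, 3]
-      : [-9, -1, 0]
+      : [-9, -1]
*      : [9]
negate : [-9]
dup    : [-9, -9]
dup    : [-9, -9, -9]
rot    : [-9, -9, -9]
over   : [-9, -9, -9, -9]
rot    : [-9, -9, -9, -9]

[-9, -9, -9, -9]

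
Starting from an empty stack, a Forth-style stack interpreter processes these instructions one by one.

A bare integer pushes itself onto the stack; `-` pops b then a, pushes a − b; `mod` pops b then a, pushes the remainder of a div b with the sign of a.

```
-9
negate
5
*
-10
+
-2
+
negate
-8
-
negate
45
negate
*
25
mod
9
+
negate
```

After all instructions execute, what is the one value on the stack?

-9     → [-9]
negate → [9]
5      → [9, 5]
*      → [45]
-10    → [45, -10]
+      → [35]
-2     → [35, -2]
+      → [33]
negate → [-33]
-8     → [-33, -8]
-      → [-25]
negate → [25]
45     → [25, 45]
negate → [25, -45]
*      → [-1125]
25     → [-1125, 25]
mod    → [0]
9      → [0, 9]
+      → [9]
negate → [-9]

-9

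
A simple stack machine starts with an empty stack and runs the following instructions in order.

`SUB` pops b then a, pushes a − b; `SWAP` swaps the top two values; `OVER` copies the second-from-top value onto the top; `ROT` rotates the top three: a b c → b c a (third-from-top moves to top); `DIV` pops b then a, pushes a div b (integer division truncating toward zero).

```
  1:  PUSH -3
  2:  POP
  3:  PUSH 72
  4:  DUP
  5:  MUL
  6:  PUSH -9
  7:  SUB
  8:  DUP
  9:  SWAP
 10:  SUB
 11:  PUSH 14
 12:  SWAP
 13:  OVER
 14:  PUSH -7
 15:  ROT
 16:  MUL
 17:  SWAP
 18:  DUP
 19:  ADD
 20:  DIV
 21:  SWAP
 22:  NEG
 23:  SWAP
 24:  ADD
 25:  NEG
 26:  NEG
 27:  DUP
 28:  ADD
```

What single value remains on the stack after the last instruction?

-28

PUSH -3 -> -3
POP     -> (empty)
PUSH 72 -> 72
DUP     -> 72 72
MUL     -> 5184
PUSH -9 -> 5184 -9
SUB     -> 5193
DUP     -> 5193 5193
SWAP    -> 5193 5193
SUB     -> 0
PUSH 14 -> 0 14
SWAP    -> 14 0
OVER    -> 14 0 14
PUSH -7 -> 14 0 14 -7
ROT     -> 14 14 -7 0
MUL     -> 14 14 0
SWAP    -> 14 0 14
DUP     -> 14 0 14 14
ADD     -> 14 0 28
DIV     -> 14 0
SWAP    -> 0 14
NEG     -> 0 -14
SWAP    -> -14 0
ADD     -> -14
NEG     -> 14
NEG     -> -14
DUP     -> -14 -14
ADD     -> -28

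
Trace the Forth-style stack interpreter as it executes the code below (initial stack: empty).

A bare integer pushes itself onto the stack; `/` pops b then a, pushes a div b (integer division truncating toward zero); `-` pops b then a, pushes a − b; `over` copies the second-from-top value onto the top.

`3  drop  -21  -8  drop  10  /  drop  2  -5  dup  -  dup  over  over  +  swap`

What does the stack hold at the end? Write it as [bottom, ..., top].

3    : 3
drop : (empty)
-21  : -21
-8   : -21 -8
drop : -21
10   : -21 10
/    : -2
drop : (empty)
2    : 2
-5   : 2 -5
dup  : 2 -5 -5
-    : 2 0
dup  : 2 0 0
over : 2 0 0 0
over : 2 0 0 0 0
+    : 2 0 0 0
swap : 2 0 0 0

[2, 0, 0, 0]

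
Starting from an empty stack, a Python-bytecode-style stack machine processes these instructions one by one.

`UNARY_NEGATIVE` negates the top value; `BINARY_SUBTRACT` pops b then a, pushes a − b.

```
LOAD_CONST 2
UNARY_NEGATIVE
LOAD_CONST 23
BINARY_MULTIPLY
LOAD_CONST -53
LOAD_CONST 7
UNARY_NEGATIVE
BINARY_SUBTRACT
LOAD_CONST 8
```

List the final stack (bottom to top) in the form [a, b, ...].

[-46, -46, 8]

LOAD_CONST 2    : 2
UNARY_NEGATIVE  : -2
LOAD_CONST 23   : -2 23
BINARY_MULTIPLY : -46
LOAD_CONST -53  : -46 -53
LOAD_CONST 7    : -46 -53 7
UNARY_NEGATIVE  : -46 -53 -7
BINARY_SUBTRACT : -46 -46
LOAD_CONST 8    : -46 -46 8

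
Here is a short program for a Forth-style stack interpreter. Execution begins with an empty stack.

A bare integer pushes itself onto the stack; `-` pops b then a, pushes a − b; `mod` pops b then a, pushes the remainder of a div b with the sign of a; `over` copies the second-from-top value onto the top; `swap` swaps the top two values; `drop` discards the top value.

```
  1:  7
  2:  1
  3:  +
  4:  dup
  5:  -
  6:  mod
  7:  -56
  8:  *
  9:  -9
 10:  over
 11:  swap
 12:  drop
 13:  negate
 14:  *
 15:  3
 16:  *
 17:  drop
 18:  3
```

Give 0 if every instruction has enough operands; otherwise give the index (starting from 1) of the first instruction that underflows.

6

7   → [7]
1   → [7, 1]
+   → [8]
dup → [8, 8]
-   → [0]
mod  — needs 2 operands, stack has 1 → underflow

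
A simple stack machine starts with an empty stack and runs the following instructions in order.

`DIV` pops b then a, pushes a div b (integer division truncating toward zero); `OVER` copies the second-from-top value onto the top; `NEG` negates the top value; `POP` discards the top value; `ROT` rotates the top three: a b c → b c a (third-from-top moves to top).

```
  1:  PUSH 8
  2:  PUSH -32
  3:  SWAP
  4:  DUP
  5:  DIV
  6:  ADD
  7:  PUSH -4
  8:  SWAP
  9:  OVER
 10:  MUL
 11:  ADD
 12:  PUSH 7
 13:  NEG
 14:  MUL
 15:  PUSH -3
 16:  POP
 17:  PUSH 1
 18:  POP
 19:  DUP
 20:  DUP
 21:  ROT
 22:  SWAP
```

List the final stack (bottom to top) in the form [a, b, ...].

[-840, -840, -840]

PUSH 8    8
PUSH -32  8 -32
SWAP      -32 8
DUP       -32 8 8
DIV       -32 1
ADD       -31
PUSH -4   -31 -4
SWAP      -4 -31
OVER      -4 -31 -4
MUL       -4 124
ADD       120
PUSH 7    120 7
NEG       120 -7
MUL       -840
PUSH -3   -840 -3
POP       -840
PUSH 1    -840 1
POP       -840
DUP       -840 -840
DUP       -840 -840 -840
ROT       -840 -840 -840
SWAP      -840 -840 -840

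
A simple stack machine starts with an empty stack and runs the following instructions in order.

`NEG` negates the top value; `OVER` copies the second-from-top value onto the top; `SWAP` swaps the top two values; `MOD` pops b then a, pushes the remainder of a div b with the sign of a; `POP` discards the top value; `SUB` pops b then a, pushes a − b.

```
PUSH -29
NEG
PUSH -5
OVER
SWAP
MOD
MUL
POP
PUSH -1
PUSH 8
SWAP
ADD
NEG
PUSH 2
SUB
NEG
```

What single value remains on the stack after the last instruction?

PUSH -29 : [-29]
NEG      : [29]
PUSH -5  : [29, -5]
OVER     : [29, -5, 29]
SWAP     : [29, 29, -5]
MOD      : [29, 4]
MUL      : [116]
POP      : []
PUSH -1  : [-1]
PUSH 8   : [-1, 8]
SWAP     : [8, -1]
ADD      : [7]
NEG      : [-7]
PUSH 2   : [-7, 2]
SUB      : [-9]
NEG      : [9]

9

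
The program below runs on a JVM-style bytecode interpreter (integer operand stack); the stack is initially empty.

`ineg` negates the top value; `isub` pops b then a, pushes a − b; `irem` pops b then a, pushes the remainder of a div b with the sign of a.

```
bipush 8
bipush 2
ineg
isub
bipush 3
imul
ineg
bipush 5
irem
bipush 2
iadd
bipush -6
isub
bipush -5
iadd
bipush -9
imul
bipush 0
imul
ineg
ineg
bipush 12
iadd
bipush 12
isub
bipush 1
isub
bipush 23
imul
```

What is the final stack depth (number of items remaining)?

1

bipush 8  -> [8]
bipush 2  -> [8, 2]
ineg      -> [8, -2]
isub      -> [10]
bipush 3  -> [10, 3]
imul      -> [30]
ineg      -> [-30]
bipush 5  -> [-30, 5]
irem      -> [0]
bipush 2  -> [0, 2]
iadd      -> [2]
bipush -6 -> [2, -6]
isub      -> [8]
bipush -5 -> [8, -5]
iadd      -> [3]
bipush -9 -> [3, -9]
imul      -> [-27]
bipush 0  -> [-27, 0]
imul      -> [0]
ineg      -> [0]
ineg      -> [0]
bipush 12 -> [0, 12]
iadd      -> [12]
bipush 12 -> [12, 12]
isub      -> [0]
bipush 1  -> [0, 1]
isub      -> [-1]
bipush 23 -> [-1, 23]
imul      -> [-23]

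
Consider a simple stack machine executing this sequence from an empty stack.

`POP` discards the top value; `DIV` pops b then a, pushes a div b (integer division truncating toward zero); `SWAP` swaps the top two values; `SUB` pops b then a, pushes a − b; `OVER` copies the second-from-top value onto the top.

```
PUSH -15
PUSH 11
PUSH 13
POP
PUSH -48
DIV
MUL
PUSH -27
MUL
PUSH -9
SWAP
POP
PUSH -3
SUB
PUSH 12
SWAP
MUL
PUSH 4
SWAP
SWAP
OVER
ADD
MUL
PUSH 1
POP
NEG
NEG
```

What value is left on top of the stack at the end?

PUSH -15  [-15]
PUSH 11   [-15, 11]
PUSH 13   [-15, 11, 13]
POP       [-15, 11]
PUSH -48  [-15, 11, -48]
DIV       [-15, 0]
MUL       [0]
PUSH -27  [0, -27]
MUL       [0]
PUSH -9   [0, -9]
SWAP      [-9, 0]
POP       [-9]
PUSH -3   [-9, -3]
SUB       [-6]
PUSH 12   [-6, 12]
SWAP      [12, -6]
MUL       [-72]
PUSH 4    [-72, 4]
SWAP      [4, -72]
SWAP      [-72, 4]
OVER      [-72, 4, -72]
ADD       [-72, -68]
MUL       [4896]
PUSH 1    [4896, 1]
POP       [4896]
NEG       [-4896]
NEG       [4896]

4896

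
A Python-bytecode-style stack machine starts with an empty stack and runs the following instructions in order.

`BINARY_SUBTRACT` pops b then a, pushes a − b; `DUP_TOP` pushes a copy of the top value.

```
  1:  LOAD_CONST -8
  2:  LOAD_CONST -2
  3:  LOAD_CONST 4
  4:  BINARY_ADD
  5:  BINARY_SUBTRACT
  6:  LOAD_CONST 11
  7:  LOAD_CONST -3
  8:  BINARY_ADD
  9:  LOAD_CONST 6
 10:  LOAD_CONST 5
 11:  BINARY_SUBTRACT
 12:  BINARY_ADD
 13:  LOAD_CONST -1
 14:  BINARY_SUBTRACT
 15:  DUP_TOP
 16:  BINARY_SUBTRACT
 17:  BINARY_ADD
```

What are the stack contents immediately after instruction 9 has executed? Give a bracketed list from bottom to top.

LOAD_CONST -8    -8
LOAD_CONST -2    -8 -2
LOAD_CONST 4     -8 -2 4
BINARY_ADD       -8 2
BINARY_SUBTRACT  -10
LOAD_CONST 11    -10 11
LOAD_CONST -3    -10 11 -3
BINARY_ADD       -10 8
LOAD_CONST 6     -10 8 6

[-10, 8, 6]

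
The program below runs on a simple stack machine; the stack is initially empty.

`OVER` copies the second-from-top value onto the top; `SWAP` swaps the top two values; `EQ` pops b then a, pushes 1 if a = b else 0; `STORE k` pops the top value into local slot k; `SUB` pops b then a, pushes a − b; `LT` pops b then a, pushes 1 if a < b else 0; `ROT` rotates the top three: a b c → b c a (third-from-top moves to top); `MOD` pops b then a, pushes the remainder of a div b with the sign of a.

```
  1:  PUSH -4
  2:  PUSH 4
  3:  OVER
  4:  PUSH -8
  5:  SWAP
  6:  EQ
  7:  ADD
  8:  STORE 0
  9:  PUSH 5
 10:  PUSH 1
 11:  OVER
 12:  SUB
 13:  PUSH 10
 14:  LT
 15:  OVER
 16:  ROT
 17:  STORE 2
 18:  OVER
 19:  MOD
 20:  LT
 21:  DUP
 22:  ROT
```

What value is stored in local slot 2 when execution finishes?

PUSH -4  [-4]
PUSH 4   [-4, 4]
OVER     [-4, 4, -4]
PUSH -8  [-4, 4, -4, -8]
SWAP     [-4, 4, -8, -4]
EQ       [-4, 4, 0]
ADD      [-4, 4]
STORE 0  [-4]
PUSH 5   [-4, 5]
PUSH 1   [-4, 5, 1]
OVER     [-4, 5, 1, 5]
SUB      [-4, 5, -4]
PUSH 10  [-4, 5, -4, 10]
LT       [-4, 5, 1]
OVER     [-4, 5, 1, 5]
ROT      [-4, 1, 5, 5]
STORE 2  [-4, 1, 5]
OVER     [-4, 1, 5, 1]
MOD      [-4, 1, 0]
LT       [-4, 0]
DUP      [-4, 0, 0]
ROT      [0, 0, -4]

5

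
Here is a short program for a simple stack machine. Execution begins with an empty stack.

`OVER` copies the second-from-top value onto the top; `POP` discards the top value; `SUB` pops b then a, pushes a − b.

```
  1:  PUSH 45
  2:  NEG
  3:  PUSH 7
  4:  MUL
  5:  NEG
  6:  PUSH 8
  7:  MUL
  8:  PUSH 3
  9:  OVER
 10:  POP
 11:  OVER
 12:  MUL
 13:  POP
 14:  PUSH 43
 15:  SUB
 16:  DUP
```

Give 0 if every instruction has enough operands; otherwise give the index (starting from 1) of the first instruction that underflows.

PUSH 45  45
NEG      -45
PUSH 7   -45 7
MUL      -315
NEG      315
PUSH 8   315 8
MUL      2520
PUSH 3   2520 3
OVER     2520 3 2520
POP      2520 3
OVER     2520 3 2520
MUL      2520 7560
POP      2520
PUSH 43  2520 43
SUB      2477
DUP      2477 2477

0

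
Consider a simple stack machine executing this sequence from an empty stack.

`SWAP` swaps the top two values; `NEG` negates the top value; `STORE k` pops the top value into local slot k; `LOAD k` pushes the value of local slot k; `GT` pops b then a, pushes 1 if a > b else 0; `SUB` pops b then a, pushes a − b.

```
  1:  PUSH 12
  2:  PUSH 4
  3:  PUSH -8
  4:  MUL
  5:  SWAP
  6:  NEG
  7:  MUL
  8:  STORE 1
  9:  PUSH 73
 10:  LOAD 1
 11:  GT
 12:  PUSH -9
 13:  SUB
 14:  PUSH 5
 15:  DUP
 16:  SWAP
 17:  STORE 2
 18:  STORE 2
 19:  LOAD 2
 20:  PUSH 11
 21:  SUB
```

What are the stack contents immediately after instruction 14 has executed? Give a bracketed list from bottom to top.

PUSH 12 → [12]
PUSH 4  → [12, 4]
PUSH -8 → [12, 4, -8]
MUL     → [12, -32]
SWAP    → [-32, 12]
NEG     → [-32, -12]
MUL     → [384]
STORE 1 → []
PUSH 73 → [73]
LOAD 1  → [73, 384]
GT      → [0]
PUSH -9 → [0, -9]
SUB     → [9]
PUSH 5  → [9, 5]

[9, 5]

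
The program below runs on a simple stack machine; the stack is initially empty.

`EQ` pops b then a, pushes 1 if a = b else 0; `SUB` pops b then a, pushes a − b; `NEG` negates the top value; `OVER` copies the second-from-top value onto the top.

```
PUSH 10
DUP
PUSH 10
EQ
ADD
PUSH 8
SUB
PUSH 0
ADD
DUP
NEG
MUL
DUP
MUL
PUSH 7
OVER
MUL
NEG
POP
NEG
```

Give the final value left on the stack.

-81

PUSH 10  10
DUP      10 10
PUSH 10  10 10 10
EQ       10 1
ADD      11
PUSH 8   11 8
SUB      3
PUSH 0   3 0
ADD      3
DUP      3 3
NEG      3 -3
MUL      -9
DUP      -9 -9
MUL      81
PUSH 7   81 7
OVER     81 7 81
MUL      81 567
NEG      81 -567
POP      81
NEG      -81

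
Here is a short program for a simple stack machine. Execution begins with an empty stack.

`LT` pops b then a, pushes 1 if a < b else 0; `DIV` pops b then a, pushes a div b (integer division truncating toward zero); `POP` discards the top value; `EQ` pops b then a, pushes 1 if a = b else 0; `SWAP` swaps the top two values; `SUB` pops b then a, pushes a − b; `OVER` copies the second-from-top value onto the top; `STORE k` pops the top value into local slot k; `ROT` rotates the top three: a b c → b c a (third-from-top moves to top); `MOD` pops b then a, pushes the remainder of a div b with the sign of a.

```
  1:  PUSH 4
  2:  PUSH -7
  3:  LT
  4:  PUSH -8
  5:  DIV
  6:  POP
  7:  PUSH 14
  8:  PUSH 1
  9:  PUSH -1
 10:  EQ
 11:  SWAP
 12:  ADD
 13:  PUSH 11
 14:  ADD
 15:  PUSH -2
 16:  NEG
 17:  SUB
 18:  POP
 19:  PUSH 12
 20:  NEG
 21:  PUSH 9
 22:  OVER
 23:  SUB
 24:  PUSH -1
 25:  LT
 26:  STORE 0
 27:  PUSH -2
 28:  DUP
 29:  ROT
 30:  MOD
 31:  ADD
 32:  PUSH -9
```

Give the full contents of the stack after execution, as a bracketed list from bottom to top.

[-4, -9]

PUSH 4   [4]
PUSH -7  [4, -7]
LT       [0]
PUSH -8  [0, -8]
DIV      [0]
POP      []
PUSH 14  [14]
PUSH 1   [14, 1]
PUSH -1  [14, 1, -1]
EQ       [14, 0]
SWAP     [0, 14]
ADD      [14]
PUSH 11  [14, 11]
ADD      [25]
PUSH -2  [25, -2]
NEG      [25, 2]
SUB      [23]
POP      []
PUSH 12  [12]
NEG      [-12]
PUSH 9   [-12, 9]
OVER     [-12, 9, -12]
SUB      [-12, 21]
PUSH -1  [-12, 21, -1]
LT       [-12, 0]
STORE 0  [-12]
PUSH -2  [-12, -2]
DUP      [-12, -2, -2]
ROT      [-2, -2, -12]
MOD      [-2, -2]
ADD      [-4]
PUSH -9  [-4, -9]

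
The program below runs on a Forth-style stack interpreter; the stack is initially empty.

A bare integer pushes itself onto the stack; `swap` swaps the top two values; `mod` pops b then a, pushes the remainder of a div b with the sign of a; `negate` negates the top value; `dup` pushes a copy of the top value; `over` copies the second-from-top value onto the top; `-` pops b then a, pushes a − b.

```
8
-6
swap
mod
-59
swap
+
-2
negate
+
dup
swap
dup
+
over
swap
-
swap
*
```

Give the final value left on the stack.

-3969

8      -> [8]
-6     -> [8, -6]
swap   -> [-6, 8]
mod    -> [-6]
-59    -> [-6, -59]
swap   -> [-59, -6]
+      -> [-65]
-2     -> [-65, -2]
negate -> [-65, 2]
+      -> [-63]
dup    -> [-63, -63]
swap   -> [-63, -63]
dup    -> [-63, -63, -63]
+      -> [-63, -126]
over   -> [-63, -126, -63]
swap   -> [-63, -63, -126]
-      -> [-63, 63]
swap   -> [63, -63]
*      -> [-3969]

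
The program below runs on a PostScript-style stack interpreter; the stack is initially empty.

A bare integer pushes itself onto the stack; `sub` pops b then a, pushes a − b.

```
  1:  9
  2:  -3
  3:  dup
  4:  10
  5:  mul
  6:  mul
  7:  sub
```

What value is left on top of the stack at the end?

9   : [9]
-3  : [9, -3]
dup : [9, -3, -3]
10  : [9, -3, -3, 10]
mul : [9, -3, -30]
mul : [9, 90]
sub : [-81]

-81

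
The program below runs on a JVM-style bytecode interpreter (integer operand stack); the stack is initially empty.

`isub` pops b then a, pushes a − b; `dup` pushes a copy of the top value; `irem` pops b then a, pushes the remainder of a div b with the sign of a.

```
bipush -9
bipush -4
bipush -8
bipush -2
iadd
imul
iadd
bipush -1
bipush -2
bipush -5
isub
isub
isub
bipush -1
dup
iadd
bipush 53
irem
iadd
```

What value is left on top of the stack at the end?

33

bipush -9 -> -9
bipush -4 -> -9 -4
bipush -8 -> -9 -4 -8
bipush -2 -> -9 -4 -8 -2
iadd      -> -9 -4 -10
imul      -> -9 40
iadd      -> 31
bipush -1 -> 31 -1
bipush -2 -> 31 -1 -2
bipush -5 -> 31 -1 -2 -5
isub      -> 31 -1 3
isub      -> 31 -4
isub      -> 35
bipush -1 -> 35 -1
dup       -> 35 -1 -1
iadd      -> 35 -2
bipush 53 -> 35 -2 53
irem      -> 35 -2
iadd      -> 33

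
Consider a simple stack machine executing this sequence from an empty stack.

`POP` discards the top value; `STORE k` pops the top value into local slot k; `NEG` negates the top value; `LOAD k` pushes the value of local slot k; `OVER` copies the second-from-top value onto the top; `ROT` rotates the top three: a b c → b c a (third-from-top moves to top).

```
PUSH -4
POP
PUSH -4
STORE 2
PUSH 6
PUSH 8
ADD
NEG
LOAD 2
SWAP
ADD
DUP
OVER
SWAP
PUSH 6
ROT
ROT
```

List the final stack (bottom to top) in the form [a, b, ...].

[-18, 6, -18, -18]

PUSH -4  [-4]
POP      []
PUSH -4  [-4]
STORE 2  []
PUSH 6   [6]
PUSH 8   [6, 8]
ADD      [14]
NEG      [-14]
LOAD 2   [-14, -4]
SWAP     [-4, -14]
ADD      [-18]
DUP      [-18, -18]
OVER     [-18, -18, -18]
SWAP     [-18, -18, -18]
PUSH 6   [-18, -18, -18, 6]
ROT      [-18, -18, 6, -18]
ROT      [-18, 6, -18, -18]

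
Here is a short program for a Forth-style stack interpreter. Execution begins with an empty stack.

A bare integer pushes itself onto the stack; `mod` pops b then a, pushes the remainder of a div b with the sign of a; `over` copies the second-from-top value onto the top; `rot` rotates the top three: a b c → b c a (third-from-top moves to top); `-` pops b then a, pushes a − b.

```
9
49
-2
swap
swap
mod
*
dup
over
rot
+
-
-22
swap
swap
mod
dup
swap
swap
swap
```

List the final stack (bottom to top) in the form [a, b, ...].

9     9
49    9 49
-2    9 49 -2
swap  9 -2 49
swap  9 49 -2
mod   9 1
*     9
dup   9 9
over  9 9 9
rot   9 9 9
+     9 18
-     -9
-22   -9 -22
swap  -22 -9
swap  -9 -22
mod   -9
dup   -9 -9
swap  -9 -9
swap  -9 -9
swap  -9 -9

[-9, -9]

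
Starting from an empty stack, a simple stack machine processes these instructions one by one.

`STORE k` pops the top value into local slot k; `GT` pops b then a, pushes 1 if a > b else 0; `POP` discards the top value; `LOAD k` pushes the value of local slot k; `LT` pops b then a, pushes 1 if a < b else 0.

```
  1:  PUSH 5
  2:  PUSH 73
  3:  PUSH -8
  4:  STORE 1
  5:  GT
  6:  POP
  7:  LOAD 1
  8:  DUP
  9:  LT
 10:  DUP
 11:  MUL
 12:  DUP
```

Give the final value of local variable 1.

PUSH 5  → [5]
PUSH 73 → [5, 73]
PUSH -8 → [5, 73, -8]
STORE 1 → [5, 73]
GT      → [0]
POP     → []
LOAD 1  → [-8]
DUP     → [-8, -8]
LT      → [0]
DUP     → [0, 0]
MUL     → [0]
DUP     → [0, 0]

-8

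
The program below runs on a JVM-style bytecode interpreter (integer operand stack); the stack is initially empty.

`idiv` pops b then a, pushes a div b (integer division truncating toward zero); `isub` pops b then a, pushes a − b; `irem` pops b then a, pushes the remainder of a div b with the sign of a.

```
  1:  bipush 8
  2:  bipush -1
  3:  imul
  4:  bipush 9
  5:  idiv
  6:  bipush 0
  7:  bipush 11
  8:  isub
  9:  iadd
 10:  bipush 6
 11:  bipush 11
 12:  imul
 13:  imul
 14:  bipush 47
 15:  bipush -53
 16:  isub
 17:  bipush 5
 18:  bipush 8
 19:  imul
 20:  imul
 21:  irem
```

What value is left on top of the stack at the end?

bipush 8   : 8
bipush -1  : 8 -1
imul       : -8
bipush 9   : -8 9
idiv       : 0
bipush 0   : 0 0
bipush 11  : 0 0 11
isub       : 0 -11
iadd       : -11
bipush 6   : -11 6
bipush 11  : -11 6 11
imul       : -11 66
imul       : -726
bipush 47  : -726 47
bipush -53 : -726 47 -53
isub       : -726 100
bipush 5   : -726 100 5
bipush 8   : -726 100 5 8
imul       : -726 100 40
imul       : -726 4000
irem       : -726

-726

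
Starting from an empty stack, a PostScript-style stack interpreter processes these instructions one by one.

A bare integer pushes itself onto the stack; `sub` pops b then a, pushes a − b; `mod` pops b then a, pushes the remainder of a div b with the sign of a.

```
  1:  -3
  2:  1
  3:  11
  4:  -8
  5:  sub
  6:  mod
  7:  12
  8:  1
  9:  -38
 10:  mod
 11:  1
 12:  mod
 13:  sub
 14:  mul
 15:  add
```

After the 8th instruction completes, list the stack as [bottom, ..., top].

[-3, 1, 12, 1]

-3   -3
1    -3 1
11   -3 1 11
-8   -3 1 11 -8
sub  -3 1 19
mod  -3 1
12   -3 1 12
1    -3 1 12 1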